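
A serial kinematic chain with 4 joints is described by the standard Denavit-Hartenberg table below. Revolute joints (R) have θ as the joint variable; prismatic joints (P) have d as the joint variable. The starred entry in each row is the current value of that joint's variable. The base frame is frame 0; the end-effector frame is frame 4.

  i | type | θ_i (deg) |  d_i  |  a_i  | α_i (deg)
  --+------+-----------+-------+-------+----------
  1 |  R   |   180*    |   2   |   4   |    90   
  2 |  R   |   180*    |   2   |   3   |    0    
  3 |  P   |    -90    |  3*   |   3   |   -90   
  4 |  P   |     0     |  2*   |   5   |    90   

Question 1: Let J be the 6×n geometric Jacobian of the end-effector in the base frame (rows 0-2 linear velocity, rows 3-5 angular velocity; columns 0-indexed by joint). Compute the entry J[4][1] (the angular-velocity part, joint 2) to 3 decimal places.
1.000

axis z_1 = (0.0000,1.0000,0.0000); lever o_n−o_1 = (5.0000,5.0000,8.0000)
cross product → J_v[:, 1] = (8.0000,-0.0000,-5.0000)
J_ω[:, 1] = z_1
entry J[4][1] = 1.0000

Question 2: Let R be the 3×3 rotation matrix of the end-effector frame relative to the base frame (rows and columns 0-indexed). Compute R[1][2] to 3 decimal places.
1.000

End-effector z-axis (col 2 of R) = (0.0000,1.0000,0.0000)
R[1][2] = 1.0000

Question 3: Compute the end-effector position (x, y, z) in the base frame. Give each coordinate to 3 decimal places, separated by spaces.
after link 1: o_1 = (-4.0000, 0.0000, 2.0000)
after link 2: o_2 = (-1.0000, 2.0000, 2.0000)
after link 3: o_3 = (-1.0000, 5.0000, 5.0000)
after link 4: o_4 = (1.0000, 5.0000, 10.0000)

1.000 5.000 10.000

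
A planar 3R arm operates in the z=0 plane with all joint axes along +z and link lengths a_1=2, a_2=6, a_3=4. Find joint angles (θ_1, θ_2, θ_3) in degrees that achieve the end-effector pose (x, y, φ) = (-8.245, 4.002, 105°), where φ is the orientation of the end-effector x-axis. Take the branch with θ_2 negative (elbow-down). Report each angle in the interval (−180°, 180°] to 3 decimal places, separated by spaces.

-134.995 -60.002 -60.003

wrist centre = target − a_3·(cos φ, sin φ) = (-7.2097, 0.1383)
cos θ_2 = (51.9992−2²−6²)/(2·2·6) = 0.5000; θ_2 = -60.0021° (elbow-down)
β = atan2(0.1383,-7.2097) = 178.9011°; ψ = atan2(-5.1963,4.9998) = -46.1038°
θ_1 = β − ψ = 225.0049°
θ_3 = φ − θ_1 − θ_2 = -60.0028° (wrapped to (-180°,180°])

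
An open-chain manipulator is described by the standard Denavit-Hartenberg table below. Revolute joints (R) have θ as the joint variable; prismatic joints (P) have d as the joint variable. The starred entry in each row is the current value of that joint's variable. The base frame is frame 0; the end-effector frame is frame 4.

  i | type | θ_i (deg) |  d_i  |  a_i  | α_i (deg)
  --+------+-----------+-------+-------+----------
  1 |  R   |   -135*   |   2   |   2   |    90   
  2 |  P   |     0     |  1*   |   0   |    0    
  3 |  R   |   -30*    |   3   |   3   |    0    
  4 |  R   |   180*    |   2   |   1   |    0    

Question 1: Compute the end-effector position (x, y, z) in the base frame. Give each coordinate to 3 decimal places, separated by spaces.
after link 1: o_1 = (-1.4142, -1.4142, 2.0000)
after link 2: o_2 = (-2.1213, -0.7071, 2.0000)
after link 3: o_3 = (-6.0798, -0.4229, 0.5000)
after link 4: o_4 = (-6.8816, 1.6037, 1.0000)

-6.882 1.604 1.000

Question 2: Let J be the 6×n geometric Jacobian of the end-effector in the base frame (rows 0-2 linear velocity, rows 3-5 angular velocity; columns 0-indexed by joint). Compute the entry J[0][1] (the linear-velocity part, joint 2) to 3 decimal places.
prismatic axis z_1 = (-0.7071,0.7071,0.0000)
J_v[:, 1] = z_1; J_ω[:, 1] = (0,0,0)
entry J[0][1] = -0.7071

-0.707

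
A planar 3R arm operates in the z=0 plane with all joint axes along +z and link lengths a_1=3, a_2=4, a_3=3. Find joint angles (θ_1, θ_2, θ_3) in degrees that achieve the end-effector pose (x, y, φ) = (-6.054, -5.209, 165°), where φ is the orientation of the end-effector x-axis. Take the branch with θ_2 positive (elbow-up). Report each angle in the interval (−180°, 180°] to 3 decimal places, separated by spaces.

wrist centre = target − a_3·(cos φ, sin φ) = (-3.1562, -5.9855)
cos θ_2 = (45.7874−3²−4²)/(2·3·4) = 0.8661; θ_2 = 29.9865° (elbow-up)
β = atan2(-5.9855,-3.1562) = -117.8034°; ψ = atan2(1.9992,6.4646) = 17.1843°
θ_1 = β − ψ = -134.9877°
θ_3 = φ − θ_1 − θ_2 = -89.9988° (wrapped to (-180°,180°])

-134.988 29.986 -89.999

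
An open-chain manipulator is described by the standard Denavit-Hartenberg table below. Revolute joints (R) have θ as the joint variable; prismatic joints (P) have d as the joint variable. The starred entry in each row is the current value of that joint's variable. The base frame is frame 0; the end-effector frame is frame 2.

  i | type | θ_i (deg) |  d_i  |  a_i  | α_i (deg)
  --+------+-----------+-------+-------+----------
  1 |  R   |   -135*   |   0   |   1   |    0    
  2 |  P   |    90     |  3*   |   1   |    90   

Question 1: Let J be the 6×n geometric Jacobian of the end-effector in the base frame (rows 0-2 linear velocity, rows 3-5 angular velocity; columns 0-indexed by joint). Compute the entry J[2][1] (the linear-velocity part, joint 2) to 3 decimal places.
prismatic axis z_1 = (0.0000,0.0000,1.0000)
J_v[:, 1] = z_1; J_ω[:, 1] = (0,0,0)
entry J[2][1] = 1.0000

1.000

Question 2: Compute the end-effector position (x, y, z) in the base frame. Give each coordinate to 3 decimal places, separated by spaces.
after link 1: o_1 = (-0.7071, -0.7071, 0.0000)
after link 2: o_2 = (0.0000, -1.4142, 3.0000)

0.000 -1.414 3.000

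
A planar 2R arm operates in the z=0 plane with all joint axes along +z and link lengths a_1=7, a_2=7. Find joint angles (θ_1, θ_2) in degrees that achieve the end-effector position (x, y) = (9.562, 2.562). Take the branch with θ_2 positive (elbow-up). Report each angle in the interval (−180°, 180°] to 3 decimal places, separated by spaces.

cos θ_2 = (97.9957−7²−7²)/(2·7·7) = -0.0000; θ_2 = 90.0025° (elbow-up)
β = atan2(2.5620,9.5620) = 14.9993°; ψ = atan2(7.0000,6.9997) = 45.0013°
θ_1 = β − ψ = -30.0020°

-30.002 90.003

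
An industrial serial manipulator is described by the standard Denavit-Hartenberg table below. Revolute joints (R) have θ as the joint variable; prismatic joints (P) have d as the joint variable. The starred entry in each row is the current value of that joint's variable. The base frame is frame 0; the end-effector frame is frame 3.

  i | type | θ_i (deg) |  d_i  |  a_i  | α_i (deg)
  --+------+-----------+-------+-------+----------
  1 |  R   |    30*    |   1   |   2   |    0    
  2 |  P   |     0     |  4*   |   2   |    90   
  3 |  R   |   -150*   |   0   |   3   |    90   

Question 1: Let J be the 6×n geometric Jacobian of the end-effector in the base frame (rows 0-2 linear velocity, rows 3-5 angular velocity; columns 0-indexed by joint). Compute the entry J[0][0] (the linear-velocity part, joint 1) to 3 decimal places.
axis z_0 = ẑ; lever o_n−o_0 = (1.2141,0.7010,3.5000)
cross product → J_v[:, 0] = (-0.7010,1.2141,0.0000)
J_ω[:, 0] = z_0
entry J[0][0] = -0.7010

-0.701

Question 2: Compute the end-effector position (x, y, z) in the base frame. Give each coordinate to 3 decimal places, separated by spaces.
after link 1: o_1 = (1.7321, 1.0000, 1.0000)
after link 2: o_2 = (3.4641, 2.0000, 5.0000)
after link 3: o_3 = (1.2141, 0.7010, 3.5000)

1.214 0.701 3.500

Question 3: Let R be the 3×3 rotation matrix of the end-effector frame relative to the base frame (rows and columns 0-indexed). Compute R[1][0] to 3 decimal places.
End-effector x-axis (col 0 of R) = (-0.7500,-0.4330,-0.5000)
R[1][0] = -0.4330

-0.433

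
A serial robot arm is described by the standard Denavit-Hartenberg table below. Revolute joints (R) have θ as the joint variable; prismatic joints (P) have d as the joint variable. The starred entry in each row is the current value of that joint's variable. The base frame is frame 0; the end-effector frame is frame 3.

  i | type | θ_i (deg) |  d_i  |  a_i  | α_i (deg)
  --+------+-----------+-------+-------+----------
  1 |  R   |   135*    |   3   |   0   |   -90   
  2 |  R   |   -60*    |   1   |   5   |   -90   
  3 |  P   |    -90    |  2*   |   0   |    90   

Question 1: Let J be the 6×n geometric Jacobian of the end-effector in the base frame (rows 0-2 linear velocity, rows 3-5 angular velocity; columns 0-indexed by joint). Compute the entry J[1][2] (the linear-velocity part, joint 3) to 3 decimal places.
0.612

prismatic axis z_2 = (-0.6124,0.6124,-0.5000)
J_v[:, 2] = z_2; J_ω[:, 2] = (0,0,0)
entry J[1][2] = 0.6124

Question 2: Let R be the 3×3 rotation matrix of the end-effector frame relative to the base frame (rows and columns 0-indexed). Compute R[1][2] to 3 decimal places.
End-effector z-axis (col 2 of R) = (0.3536,-0.3536,-0.8660)
R[1][2] = -0.3536

-0.354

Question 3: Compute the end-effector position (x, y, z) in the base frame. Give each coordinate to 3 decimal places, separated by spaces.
-3.700 2.285 6.330

after link 1: o_1 = (0.0000, 0.0000, 3.0000)
after link 2: o_2 = (-2.4749, 1.0607, 7.3301)
after link 3: o_3 = (-3.6996, 2.2854, 6.3301)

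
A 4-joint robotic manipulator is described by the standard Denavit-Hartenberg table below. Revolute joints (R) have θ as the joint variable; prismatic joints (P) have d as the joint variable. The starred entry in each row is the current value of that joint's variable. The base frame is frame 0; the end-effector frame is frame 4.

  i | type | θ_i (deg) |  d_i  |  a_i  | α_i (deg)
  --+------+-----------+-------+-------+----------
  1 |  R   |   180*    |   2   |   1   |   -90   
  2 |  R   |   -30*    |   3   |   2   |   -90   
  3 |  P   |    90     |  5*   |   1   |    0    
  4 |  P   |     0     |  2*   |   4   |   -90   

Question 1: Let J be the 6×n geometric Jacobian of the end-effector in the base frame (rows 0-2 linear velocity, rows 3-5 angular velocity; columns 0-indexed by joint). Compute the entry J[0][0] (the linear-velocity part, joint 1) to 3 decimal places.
-2.000

axis z_0 = ẑ; lever o_n−o_0 = (-6.2321,2.0000,-3.0622)
cross product → J_v[:, 0] = (-2.0000,-6.2321,0.0000)
J_ω[:, 0] = z_0
entry J[0][0] = -2.0000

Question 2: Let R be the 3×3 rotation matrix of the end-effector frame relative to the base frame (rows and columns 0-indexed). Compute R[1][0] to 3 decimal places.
End-effector x-axis (col 0 of R) = (0.0000,1.0000,-0.0000)
R[1][0] = 1.0000

1.000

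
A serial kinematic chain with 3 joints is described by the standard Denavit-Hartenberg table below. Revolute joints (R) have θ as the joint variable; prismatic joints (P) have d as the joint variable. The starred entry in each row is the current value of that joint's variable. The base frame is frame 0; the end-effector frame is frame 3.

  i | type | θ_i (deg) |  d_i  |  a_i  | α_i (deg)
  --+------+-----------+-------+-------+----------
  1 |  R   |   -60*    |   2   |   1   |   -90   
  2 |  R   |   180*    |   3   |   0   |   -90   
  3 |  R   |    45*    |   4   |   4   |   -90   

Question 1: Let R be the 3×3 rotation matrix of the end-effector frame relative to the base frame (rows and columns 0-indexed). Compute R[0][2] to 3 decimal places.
End-effector z-axis (col 2 of R) = (-0.2588,-0.9659,0.0000)
R[0][2] = -0.2588

-0.259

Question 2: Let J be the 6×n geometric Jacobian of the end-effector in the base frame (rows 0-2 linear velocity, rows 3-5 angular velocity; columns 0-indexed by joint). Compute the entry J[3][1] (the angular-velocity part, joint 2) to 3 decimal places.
axis z_1 = (0.8660,0.5000,0.0000); lever o_n−o_1 = (-1.2656,2.5353,4.0000)
cross product → J_v[:, 1] = (2.0000,-3.4641,2.8284)
J_ω[:, 1] = z_1
entry J[3][1] = 0.8660

0.866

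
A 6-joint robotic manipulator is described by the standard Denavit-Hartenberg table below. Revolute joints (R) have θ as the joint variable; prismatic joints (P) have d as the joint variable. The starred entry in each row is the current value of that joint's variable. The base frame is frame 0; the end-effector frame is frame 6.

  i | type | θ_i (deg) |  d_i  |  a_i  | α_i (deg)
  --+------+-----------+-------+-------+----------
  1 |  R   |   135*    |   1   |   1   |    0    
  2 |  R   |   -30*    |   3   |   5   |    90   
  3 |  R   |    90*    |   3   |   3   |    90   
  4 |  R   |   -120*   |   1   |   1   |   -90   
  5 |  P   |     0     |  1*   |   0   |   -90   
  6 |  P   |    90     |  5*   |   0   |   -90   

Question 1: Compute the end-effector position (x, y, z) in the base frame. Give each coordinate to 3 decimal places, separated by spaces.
0.612 2.096 7.366

after link 1: o_1 = (-0.7071, 0.7071, 1.0000)
after link 2: o_2 = (-2.0012, 5.5367, 4.0000)
after link 3: o_3 = (0.8966, 6.3132, 7.0000)
after link 4: o_4 = (-0.1988, 7.0550, 6.5000)
after link 5: o_5 = (-0.6817, 6.9256, 7.3660)
after link 6: o_6 = (0.6124, 2.0959, 7.3660)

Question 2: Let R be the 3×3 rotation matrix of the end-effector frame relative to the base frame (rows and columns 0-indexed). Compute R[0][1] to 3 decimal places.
-0.259

End-effector y-axis (col 1 of R) = (-0.2588,0.9659,-0.0000)
R[0][1] = -0.2588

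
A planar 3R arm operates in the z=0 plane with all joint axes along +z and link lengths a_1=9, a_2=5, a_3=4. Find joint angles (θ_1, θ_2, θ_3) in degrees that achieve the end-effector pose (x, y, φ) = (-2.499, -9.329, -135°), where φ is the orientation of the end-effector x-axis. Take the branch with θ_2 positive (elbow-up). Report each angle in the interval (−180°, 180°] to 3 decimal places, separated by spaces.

wrist centre = target − a_3·(cos φ, sin φ) = (0.3294, -6.5006)
cos θ_2 = (42.3660−9²−5²)/(2·9·5) = -0.7070; θ_2 = 134.9950° (elbow-up)
β = atan2(-6.5006,0.3294) = -87.0989°; ψ = atan2(3.5358,5.4648) = 32.9039°
θ_1 = β − ψ = -120.0028°
θ_3 = φ − θ_1 − θ_2 = -149.9922° (wrapped to (-180°,180°])

-120.003 134.995 -149.992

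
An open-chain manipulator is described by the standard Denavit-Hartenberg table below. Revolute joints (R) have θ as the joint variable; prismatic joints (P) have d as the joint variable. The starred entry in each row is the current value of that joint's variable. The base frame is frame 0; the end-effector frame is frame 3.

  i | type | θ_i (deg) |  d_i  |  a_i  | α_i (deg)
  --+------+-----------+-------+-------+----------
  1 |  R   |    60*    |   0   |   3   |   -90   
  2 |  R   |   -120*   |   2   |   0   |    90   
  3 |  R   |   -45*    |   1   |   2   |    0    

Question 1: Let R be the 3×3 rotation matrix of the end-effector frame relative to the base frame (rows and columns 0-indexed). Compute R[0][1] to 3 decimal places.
-0.789

End-effector y-axis (col 1 of R) = (-0.7891,0.0474,0.6124)
R[0][1] = -0.7891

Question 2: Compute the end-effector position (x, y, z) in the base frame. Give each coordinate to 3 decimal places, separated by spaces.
0.206 1.529 0.725

after link 1: o_1 = (1.5000, 2.5981, 0.0000)
after link 2: o_2 = (-0.2321, 3.5981, 0.0000)
after link 3: o_3 = (0.2061, 1.5286, 0.7247)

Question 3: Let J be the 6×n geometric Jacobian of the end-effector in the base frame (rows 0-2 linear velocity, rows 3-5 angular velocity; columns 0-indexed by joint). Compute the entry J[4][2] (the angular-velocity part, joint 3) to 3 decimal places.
axis z_2 = (-0.4330,-0.7500,-0.5000); lever o_n−o_2 = (0.4382,-2.0695,0.7247)
cross product → J_v[:, 2] = (-1.5783,0.0947,1.2247)
J_ω[:, 2] = z_2
entry J[4][2] = -0.7500

-0.750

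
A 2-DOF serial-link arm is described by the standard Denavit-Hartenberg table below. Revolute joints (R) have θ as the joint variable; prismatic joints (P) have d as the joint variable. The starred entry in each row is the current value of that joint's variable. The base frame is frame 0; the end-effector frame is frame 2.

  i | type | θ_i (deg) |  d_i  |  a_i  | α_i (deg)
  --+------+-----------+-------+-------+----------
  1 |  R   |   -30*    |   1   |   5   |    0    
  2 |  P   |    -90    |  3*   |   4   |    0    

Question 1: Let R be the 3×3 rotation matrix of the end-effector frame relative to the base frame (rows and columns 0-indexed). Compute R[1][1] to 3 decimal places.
-0.500

End-effector y-axis (col 1 of R) = (0.8660,-0.5000,0.0000)
R[1][1] = -0.5000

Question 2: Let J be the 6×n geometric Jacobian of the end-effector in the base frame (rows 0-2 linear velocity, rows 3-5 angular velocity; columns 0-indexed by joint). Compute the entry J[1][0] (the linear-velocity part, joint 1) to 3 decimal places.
2.330

axis z_0 = ẑ; lever o_n−o_0 = (2.3301,-5.9641,4.0000)
cross product → J_v[:, 0] = (5.9641,2.3301,-0.0000)
J_ω[:, 0] = z_0
entry J[1][0] = 2.3301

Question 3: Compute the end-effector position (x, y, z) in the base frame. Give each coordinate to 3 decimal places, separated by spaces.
2.330 -5.964 4.000

after link 1: o_1 = (4.3301, -2.5000, 1.0000)
after link 2: o_2 = (2.3301, -5.9641, 4.0000)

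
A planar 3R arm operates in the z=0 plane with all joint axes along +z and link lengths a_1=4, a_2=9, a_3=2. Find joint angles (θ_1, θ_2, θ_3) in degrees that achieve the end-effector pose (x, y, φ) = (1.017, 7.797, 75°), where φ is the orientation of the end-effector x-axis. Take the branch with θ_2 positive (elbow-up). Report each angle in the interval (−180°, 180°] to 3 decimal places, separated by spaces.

wrist centre = target − a_3·(cos φ, sin φ) = (0.4994, 5.8651)
cos θ_2 = (34.6493−4²−9²)/(2·4·9) = -0.8660; θ_2 = 149.9950° (elbow-up)
β = atan2(5.8651,0.4994) = 85.1335°; ψ = atan2(4.5007,-3.7938) = 130.1291°
θ_1 = β − ψ = -44.9955°
θ_3 = φ − θ_1 − θ_2 = -29.9994° (wrapped to (-180°,180°])

-44.996 149.995 -29.999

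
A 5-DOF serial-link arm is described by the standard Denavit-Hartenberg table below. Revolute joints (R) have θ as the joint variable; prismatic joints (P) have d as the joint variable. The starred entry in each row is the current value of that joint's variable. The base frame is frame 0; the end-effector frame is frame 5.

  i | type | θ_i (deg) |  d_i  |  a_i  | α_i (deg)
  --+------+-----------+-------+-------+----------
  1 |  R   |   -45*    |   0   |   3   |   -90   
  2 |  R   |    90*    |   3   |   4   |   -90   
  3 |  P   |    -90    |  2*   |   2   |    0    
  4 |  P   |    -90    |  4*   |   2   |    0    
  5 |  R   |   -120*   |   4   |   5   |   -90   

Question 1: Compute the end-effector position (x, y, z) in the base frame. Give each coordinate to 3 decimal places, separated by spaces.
after link 1: o_1 = (2.1213, -2.1213, 0.0000)
after link 2: o_2 = (4.2426, 0.0000, -4.0000)
after link 3: o_3 = (4.2426, 2.8284, -4.0000)
after link 4: o_4 = (1.4142, 5.6569, -2.0000)
after link 5: o_5 = (-4.4761, 5.4234, -4.5000)

-4.476 5.423 -4.500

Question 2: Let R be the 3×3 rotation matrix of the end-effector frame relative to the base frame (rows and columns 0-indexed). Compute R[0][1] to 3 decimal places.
0.707

End-effector y-axis (col 1 of R) = (0.7071,-0.7071,0.0000)
R[0][1] = 0.7071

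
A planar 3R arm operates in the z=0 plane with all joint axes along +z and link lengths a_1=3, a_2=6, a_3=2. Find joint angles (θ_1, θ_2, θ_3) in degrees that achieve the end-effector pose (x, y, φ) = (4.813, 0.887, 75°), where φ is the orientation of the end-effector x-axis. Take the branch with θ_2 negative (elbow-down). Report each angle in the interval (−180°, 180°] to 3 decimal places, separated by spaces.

wrist centre = target − a_3·(cos φ, sin φ) = (4.2954, -1.0449)
cos θ_2 = (19.5418−3²−6²)/(2·3·6) = -0.7072; θ_2 = -135.0052° (elbow-down)
β = atan2(-1.0449,4.2954) = -13.6717°; ψ = atan2(-4.2423,-1.2430) = -106.3311°
θ_1 = β − ψ = 92.6594°
θ_3 = φ − θ_1 − θ_2 = 117.3458° (wrapped to (-180°,180°])

92.659 -135.005 117.346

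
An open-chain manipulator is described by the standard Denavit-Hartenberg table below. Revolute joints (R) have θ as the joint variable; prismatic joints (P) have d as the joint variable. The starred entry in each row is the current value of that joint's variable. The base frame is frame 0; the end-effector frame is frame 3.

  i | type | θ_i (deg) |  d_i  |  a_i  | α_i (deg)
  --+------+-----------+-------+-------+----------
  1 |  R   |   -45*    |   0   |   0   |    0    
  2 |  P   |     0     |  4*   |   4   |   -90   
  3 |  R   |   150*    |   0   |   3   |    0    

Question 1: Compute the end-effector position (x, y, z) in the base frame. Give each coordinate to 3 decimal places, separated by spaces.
0.991 -0.991 2.500

after link 1: o_1 = (0.0000, 0.0000, 0.0000)
after link 2: o_2 = (2.8284, -2.8284, 4.0000)
after link 3: o_3 = (0.9913, -0.9913, 2.5000)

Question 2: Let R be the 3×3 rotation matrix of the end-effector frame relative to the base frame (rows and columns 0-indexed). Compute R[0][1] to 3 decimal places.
-0.354

End-effector y-axis (col 1 of R) = (-0.3536,0.3536,0.8660)
R[0][1] = -0.3536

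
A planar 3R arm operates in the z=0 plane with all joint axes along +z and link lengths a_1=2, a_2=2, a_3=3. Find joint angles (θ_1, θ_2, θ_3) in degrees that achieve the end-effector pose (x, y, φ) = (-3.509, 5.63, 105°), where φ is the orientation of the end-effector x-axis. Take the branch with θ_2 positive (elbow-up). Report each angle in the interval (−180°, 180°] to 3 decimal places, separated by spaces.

wrist centre = target − a_3·(cos φ, sin φ) = (-2.7325, 2.7322)
cos θ_2 = (14.9318−2²−2²)/(2·2·2) = 0.8665; θ_2 = 29.9480° (elbow-up)
β = atan2(2.7322,-2.7325) = 135.0034°; ψ = atan2(0.9984,3.7330) = 14.9740°
θ_1 = β − ψ = 120.0294°
θ_3 = φ − θ_1 − θ_2 = -44.9774° (wrapped to (-180°,180°])

120.029 29.948 -44.977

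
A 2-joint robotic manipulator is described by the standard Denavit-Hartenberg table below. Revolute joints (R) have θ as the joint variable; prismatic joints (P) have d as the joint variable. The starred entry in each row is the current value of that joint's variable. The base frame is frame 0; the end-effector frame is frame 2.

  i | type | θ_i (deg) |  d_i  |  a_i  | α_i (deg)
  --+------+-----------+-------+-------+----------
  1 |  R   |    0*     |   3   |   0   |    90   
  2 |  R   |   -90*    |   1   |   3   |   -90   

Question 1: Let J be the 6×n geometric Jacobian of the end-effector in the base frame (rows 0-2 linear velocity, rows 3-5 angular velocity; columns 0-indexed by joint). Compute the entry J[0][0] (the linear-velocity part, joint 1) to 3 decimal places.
1.000

axis z_0 = ẑ; lever o_n−o_0 = (0.0000,-1.0000,0.0000)
cross product → J_v[:, 0] = (1.0000,0.0000,-0.0000)
J_ω[:, 0] = z_0
entry J[0][0] = 1.0000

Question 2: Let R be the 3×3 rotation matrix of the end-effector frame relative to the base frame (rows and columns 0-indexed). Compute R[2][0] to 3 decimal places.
-1.000

End-effector x-axis (col 0 of R) = (0.0000,-0.0000,-1.0000)
R[2][0] = -1.0000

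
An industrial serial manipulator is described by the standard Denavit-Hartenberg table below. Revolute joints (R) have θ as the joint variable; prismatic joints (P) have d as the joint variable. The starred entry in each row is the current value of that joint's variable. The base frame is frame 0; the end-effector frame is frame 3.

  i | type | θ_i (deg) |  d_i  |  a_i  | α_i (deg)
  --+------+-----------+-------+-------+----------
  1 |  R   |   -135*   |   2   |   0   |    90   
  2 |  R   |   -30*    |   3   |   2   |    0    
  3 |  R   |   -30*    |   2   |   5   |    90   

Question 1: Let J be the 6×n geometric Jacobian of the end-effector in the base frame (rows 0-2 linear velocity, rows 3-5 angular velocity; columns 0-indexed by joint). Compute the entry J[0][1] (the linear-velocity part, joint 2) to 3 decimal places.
axis z_1 = (-0.7071,0.7071,0.0000); lever o_n−o_1 = (-6.5280,0.5430,-5.3301)
cross product → J_v[:, 1] = (-3.7690,-3.7690,4.2321)
J_ω[:, 1] = z_1
entry J[0][1] = -3.7690

-3.769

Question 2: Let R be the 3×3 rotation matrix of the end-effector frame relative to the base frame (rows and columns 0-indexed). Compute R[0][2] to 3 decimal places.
0.612

End-effector z-axis (col 2 of R) = (0.6124,0.6124,-0.5000)
R[0][2] = 0.6124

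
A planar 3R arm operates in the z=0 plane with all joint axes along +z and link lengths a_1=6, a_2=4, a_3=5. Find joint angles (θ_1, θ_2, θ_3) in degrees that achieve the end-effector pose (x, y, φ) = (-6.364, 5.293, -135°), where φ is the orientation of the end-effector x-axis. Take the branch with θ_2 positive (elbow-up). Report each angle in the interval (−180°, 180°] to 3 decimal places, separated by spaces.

90.001 44.996 90.002

wrist centre = target − a_3·(cos φ, sin φ) = (-2.8285, 8.8285)
cos θ_2 = (85.9432−6²−4²)/(2·6·4) = 0.7072; θ_2 = 44.9964° (elbow-up)
β = atan2(8.8285,-2.8285) = 107.7643°; ψ = atan2(2.8283,8.8286) = 17.7629°
θ_1 = β − ψ = 90.0014°
θ_3 = φ − θ_1 − θ_2 = 90.0022° (wrapped to (-180°,180°])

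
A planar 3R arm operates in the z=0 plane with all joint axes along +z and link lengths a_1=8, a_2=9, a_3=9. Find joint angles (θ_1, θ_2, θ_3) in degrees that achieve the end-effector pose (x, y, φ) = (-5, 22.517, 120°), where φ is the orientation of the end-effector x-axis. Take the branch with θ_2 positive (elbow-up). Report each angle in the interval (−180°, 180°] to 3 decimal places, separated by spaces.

wrist centre = target − a_3·(cos φ, sin φ) = (-0.5000, 14.7228)
cos θ_2 = (217.0100−8²−9²)/(2·8·9) = 0.5001; θ_2 = 59.9954° (elbow-up)
β = atan2(14.7228,-0.5000) = 91.9451°; ψ = atan2(7.7939,12.5006) = 31.9426°
θ_1 = β − ψ = 60.0024°
θ_3 = φ − θ_1 − θ_2 = 0.0022° (wrapped to (-180°,180°])

60.002 59.995 0.002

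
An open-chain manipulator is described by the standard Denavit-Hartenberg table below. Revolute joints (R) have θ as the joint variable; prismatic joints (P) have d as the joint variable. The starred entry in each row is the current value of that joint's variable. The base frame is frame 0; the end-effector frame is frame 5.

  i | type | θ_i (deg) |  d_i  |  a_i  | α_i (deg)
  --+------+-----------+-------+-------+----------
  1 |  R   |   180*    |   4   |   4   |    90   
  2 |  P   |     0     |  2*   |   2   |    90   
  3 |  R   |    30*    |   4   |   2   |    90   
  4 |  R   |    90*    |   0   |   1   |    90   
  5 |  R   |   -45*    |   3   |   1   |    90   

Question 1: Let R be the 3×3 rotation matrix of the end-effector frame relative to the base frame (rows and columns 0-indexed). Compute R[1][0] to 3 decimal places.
End-effector x-axis (col 0 of R) = (0.3536,0.6124,-0.7071)
R[1][0] = 0.6124

0.612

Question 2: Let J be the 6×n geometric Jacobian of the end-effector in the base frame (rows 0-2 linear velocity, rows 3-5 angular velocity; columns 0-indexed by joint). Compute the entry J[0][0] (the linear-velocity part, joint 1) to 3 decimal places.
-5.112

axis z_0 = ẑ; lever o_n−o_0 = (-9.9766,5.1124,-1.7071)
cross product → J_v[:, 0] = (-5.1124,-9.9766,0.0000)
J_ω[:, 0] = z_0
entry J[0][0] = -5.1124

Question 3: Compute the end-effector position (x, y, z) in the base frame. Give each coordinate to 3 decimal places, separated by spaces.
-9.977 5.112 -1.707

after link 1: o_1 = (-4.0000, 0.0000, 4.0000)
after link 2: o_2 = (-6.0000, 2.0000, 4.0000)
after link 3: o_3 = (-7.7321, 3.0000, 0.0000)
after link 4: o_4 = (-7.7321, 3.0000, -1.0000)
after link 5: o_5 = (-9.9766, 5.1124, -1.7071)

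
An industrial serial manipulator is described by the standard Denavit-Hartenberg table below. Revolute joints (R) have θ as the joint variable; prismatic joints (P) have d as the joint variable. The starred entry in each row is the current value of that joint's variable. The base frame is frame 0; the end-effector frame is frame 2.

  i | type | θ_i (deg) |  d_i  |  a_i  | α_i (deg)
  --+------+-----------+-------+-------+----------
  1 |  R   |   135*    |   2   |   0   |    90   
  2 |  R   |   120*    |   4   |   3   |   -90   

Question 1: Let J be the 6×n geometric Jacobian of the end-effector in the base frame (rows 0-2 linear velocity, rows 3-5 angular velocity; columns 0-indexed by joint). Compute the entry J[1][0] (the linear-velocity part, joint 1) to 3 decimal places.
axis z_0 = ẑ; lever o_n−o_0 = (3.8891,1.7678,4.5981)
cross product → J_v[:, 0] = (-1.7678,3.8891,0.0000)
J_ω[:, 0] = z_0
entry J[1][0] = 3.8891

3.889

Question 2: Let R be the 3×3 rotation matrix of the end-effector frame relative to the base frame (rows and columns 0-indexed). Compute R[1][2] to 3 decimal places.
End-effector z-axis (col 2 of R) = (0.6124,-0.6124,-0.5000)
R[1][2] = -0.6124

-0.612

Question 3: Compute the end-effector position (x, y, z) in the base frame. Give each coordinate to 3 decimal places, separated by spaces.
after link 1: o_1 = (0.0000, 0.0000, 2.0000)
after link 2: o_2 = (3.8891, 1.7678, 4.5981)

3.889 1.768 4.598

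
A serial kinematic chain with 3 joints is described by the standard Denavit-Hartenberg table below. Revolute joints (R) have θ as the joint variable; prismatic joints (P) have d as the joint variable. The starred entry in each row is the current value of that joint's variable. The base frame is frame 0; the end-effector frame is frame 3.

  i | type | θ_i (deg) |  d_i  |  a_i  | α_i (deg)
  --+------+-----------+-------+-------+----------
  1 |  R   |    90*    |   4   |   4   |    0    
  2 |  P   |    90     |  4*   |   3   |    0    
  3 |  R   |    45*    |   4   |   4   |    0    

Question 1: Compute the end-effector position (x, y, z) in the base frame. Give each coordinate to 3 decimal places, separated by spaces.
after link 1: o_1 = (0.0000, 4.0000, 4.0000)
after link 2: o_2 = (-3.0000, 4.0000, 8.0000)
after link 3: o_3 = (-5.8284, 1.1716, 12.0000)

-5.828 1.172 12.000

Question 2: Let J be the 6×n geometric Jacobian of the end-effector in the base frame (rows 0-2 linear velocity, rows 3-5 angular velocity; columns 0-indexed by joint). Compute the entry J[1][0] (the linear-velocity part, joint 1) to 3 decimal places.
-5.828

axis z_0 = ẑ; lever o_n−o_0 = (-5.8284,1.1716,12.0000)
cross product → J_v[:, 0] = (-1.1716,-5.8284,0.0000)
J_ω[:, 0] = z_0
entry J[1][0] = -5.8284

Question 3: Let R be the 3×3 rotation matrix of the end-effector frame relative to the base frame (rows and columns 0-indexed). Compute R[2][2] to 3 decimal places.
1.000

End-effector z-axis (col 2 of R) = (0.0000,0.0000,1.0000)
R[2][2] = 1.0000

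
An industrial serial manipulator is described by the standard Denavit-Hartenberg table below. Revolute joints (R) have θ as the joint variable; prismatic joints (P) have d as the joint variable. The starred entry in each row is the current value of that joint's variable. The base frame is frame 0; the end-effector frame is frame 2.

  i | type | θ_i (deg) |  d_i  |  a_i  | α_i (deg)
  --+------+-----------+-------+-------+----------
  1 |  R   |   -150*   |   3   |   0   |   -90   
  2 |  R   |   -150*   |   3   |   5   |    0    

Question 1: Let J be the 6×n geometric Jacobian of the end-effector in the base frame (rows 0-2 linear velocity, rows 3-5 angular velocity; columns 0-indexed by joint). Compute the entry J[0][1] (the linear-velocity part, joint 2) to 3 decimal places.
-2.165

axis z_1 = (0.5000,-0.8660,0.0000); lever o_n−o_1 = (5.2500,-0.4330,2.5000)
cross product → J_v[:, 1] = (-2.1651,-1.2500,4.3301)
J_ω[:, 1] = z_1
entry J[0][1] = -2.1651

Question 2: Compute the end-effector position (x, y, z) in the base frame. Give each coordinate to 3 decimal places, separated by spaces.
after link 1: o_1 = (0.0000, 0.0000, 3.0000)
after link 2: o_2 = (5.2500, -0.4330, 5.5000)

5.250 -0.433 5.500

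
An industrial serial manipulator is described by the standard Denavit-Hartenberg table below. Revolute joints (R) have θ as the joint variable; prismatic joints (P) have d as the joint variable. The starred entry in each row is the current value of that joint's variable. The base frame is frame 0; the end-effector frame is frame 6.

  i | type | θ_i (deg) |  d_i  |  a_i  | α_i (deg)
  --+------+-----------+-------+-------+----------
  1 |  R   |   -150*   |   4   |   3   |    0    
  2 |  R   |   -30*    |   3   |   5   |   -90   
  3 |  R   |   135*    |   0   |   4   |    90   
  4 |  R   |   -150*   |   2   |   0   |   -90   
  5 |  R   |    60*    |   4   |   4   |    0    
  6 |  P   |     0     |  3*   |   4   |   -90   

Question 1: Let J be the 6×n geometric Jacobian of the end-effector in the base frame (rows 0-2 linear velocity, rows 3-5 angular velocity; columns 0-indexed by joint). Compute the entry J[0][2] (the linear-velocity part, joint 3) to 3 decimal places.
axis z_2 = (0.0000,-1.0000,0.0000); lever o_n−o_2 = (6.3386,8.0622,0.6310)
cross product → J_v[:, 2] = (-0.6310,0.0000,6.3386)
J_ω[:, 2] = z_2
entry J[0][2] = -0.6310

-0.631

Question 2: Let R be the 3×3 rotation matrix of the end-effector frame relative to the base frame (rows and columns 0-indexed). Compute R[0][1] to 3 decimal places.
-0.354

End-effector y-axis (col 1 of R) = (-0.3536,-0.8660,0.3536)
R[0][1] = -0.3536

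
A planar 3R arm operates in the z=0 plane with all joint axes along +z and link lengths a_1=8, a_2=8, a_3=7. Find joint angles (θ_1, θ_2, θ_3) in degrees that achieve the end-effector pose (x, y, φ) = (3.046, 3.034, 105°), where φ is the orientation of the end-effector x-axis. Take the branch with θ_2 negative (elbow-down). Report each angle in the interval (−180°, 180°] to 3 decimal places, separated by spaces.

29.999 -134.999 -150.000

wrist centre = target − a_3·(cos φ, sin φ) = (4.8577, -3.7275)
cos θ_2 = (37.4917−8²−8²)/(2·8·8) = -0.7071; θ_2 = -134.9991° (elbow-down)
β = atan2(-3.7275,4.8577) = -37.5001°; ψ = atan2(-5.6569,2.3432) = -67.4996°
θ_1 = β − ψ = 29.9995°
θ_3 = φ − θ_1 − θ_2 = -150.0003° (wrapped to (-180°,180°])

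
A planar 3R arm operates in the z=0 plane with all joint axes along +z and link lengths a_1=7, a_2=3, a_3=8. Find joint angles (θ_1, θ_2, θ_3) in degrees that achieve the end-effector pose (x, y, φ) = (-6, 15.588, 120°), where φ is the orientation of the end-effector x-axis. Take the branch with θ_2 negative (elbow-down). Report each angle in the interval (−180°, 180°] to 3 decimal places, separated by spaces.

120.004 -60.012 60.009

wrist centre = target − a_3·(cos φ, sin φ) = (-2.0000, 8.6598)
cos θ_2 = (78.9921−7²−3²)/(2·7·3) = 0.4998; θ_2 = -60.0125° (elbow-down)
β = atan2(8.6598,-2.0000) = 103.0046°; ψ = atan2(-2.5984,8.4994) = -16.9992°
θ_1 = β − ψ = 120.0037°
θ_3 = φ − θ_1 − θ_2 = 60.0087° (wrapped to (-180°,180°])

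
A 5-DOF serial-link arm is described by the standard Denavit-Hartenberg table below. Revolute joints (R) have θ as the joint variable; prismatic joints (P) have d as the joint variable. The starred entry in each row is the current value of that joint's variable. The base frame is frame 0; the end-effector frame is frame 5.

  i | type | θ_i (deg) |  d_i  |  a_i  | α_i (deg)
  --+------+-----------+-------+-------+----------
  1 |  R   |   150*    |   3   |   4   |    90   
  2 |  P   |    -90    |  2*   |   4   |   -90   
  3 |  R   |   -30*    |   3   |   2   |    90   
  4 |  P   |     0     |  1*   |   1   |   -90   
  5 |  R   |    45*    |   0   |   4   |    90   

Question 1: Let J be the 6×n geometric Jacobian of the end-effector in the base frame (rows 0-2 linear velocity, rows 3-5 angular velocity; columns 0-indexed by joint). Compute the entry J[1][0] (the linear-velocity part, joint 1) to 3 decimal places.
-4.397

axis z_0 = ẑ; lever o_n−o_0 = (-4.3968,6.3845,-6.9618)
cross product → J_v[:, 0] = (-6.3845,-4.3968,0.0000)
J_ω[:, 0] = z_0
entry J[1][0] = -4.3968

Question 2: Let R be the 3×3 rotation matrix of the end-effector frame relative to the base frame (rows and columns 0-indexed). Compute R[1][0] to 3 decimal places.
-0.224

End-effector x-axis (col 0 of R) = (-0.1294,-0.2241,-0.9659)
R[1][0] = -0.2241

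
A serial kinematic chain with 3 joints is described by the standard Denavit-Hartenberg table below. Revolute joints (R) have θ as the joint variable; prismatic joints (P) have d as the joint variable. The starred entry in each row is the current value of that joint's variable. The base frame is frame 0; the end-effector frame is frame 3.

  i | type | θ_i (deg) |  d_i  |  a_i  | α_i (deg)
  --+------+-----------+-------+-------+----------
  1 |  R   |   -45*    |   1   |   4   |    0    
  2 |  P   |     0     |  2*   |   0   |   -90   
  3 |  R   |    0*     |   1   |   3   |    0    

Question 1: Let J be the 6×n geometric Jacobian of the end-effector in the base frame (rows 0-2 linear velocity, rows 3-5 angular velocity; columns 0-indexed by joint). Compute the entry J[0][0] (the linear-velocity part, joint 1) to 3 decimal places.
4.243

axis z_0 = ẑ; lever o_n−o_0 = (5.6569,-4.2426,3.0000)
cross product → J_v[:, 0] = (4.2426,5.6569,-0.0000)
J_ω[:, 0] = z_0
entry J[0][0] = 4.2426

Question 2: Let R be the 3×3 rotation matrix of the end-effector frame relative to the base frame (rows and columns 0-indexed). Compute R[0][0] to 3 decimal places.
End-effector x-axis (col 0 of R) = (0.7071,-0.7071,0.0000)
R[0][0] = 0.7071

0.707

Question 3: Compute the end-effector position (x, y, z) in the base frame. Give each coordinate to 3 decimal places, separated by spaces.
5.657 -4.243 3.000

after link 1: o_1 = (2.8284, -2.8284, 1.0000)
after link 2: o_2 = (2.8284, -2.8284, 3.0000)
after link 3: o_3 = (5.6569, -4.2426, 3.0000)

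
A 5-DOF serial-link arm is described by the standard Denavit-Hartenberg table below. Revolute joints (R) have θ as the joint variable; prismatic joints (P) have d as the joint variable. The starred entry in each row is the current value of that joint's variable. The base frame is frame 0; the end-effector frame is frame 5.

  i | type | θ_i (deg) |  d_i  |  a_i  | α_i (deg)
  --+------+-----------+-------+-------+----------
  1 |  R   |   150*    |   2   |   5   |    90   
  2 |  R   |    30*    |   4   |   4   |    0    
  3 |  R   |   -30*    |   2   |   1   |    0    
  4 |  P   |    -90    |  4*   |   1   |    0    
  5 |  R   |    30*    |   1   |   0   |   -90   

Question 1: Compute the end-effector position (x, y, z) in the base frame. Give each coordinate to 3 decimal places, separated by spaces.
-2.696 14.258 3.000

after link 1: o_1 = (-4.3301, 2.5000, 2.0000)
after link 2: o_2 = (-5.3301, 7.6962, 4.0000)
after link 3: o_3 = (-5.1962, 9.9282, 4.0000)
after link 4: o_4 = (-3.1962, 13.3923, 3.0000)
after link 5: o_5 = (-2.6962, 14.2583, 3.0000)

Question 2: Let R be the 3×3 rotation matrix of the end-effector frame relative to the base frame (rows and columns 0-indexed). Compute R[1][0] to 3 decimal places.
End-effector x-axis (col 0 of R) = (-0.4330,0.2500,-0.8660)
R[1][0] = 0.2500

0.250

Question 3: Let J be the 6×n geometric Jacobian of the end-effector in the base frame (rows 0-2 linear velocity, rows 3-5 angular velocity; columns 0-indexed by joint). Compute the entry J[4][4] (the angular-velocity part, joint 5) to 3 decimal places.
0.866

axis z_4 = (0.5000,0.8660,0.0000); lever o_n−o_4 = (0.5000,0.8660,0.0000)
cross product → J_v[:, 4] = (-0.0000,0.0000,0.0000)
J_ω[:, 4] = z_4
entry J[4][4] = 0.8660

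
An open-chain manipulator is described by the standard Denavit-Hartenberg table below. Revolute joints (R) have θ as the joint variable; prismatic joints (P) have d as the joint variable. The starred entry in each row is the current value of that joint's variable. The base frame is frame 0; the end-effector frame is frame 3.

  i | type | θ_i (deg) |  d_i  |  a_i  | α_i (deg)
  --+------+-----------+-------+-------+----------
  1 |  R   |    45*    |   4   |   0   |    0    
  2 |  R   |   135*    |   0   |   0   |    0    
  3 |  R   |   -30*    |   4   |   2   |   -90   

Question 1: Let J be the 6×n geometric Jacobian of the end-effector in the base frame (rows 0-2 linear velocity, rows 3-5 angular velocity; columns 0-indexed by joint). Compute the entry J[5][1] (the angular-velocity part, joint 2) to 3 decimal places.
1.000

axis z_1 = (0.0000,0.0000,1.0000); lever o_n−o_1 = (-1.7321,1.0000,4.0000)
cross product → J_v[:, 1] = (-1.0000,-1.7321,0.0000)
J_ω[:, 1] = z_1
entry J[5][1] = 1.0000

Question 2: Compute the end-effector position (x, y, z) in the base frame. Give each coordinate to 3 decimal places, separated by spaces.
after link 1: o_1 = (0.0000, 0.0000, 4.0000)
after link 2: o_2 = (0.0000, 0.0000, 4.0000)
after link 3: o_3 = (-1.7321, 1.0000, 8.0000)

-1.732 1.000 8.000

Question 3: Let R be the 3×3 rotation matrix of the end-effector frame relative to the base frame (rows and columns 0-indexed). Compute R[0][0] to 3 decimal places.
End-effector x-axis (col 0 of R) = (-0.8660,0.5000,0.0000)
R[0][0] = -0.8660

-0.866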